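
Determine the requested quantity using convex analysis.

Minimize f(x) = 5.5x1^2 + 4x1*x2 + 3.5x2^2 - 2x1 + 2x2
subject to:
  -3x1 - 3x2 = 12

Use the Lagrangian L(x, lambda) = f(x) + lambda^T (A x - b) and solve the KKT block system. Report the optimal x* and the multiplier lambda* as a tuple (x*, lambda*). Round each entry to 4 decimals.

Form the Lagrangian:
  L(x, lambda) = (1/2) x^T Q x + c^T x + lambda^T (A x - b)
Stationarity (grad_x L = 0): Q x + c + A^T lambda = 0.
Primal feasibility: A x = b.

This gives the KKT block system:
  [ Q   A^T ] [ x     ]   [-c ]
  [ A    0  ] [ lambda ] = [ b ]

Solving the linear system:
  x*      = (-0.8, -3.2)
  lambda* = (-7.8667)
  f(x*)   = 44.8

x* = (-0.8, -3.2), lambda* = (-7.8667)


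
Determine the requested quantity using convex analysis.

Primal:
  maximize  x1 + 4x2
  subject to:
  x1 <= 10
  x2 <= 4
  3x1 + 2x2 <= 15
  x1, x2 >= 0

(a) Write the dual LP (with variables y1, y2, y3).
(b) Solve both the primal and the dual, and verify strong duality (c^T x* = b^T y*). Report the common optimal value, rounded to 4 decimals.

The standard primal-dual pair for 'max c^T x s.t. A x <= b, x >= 0' is:
  Dual:  min b^T y  s.t.  A^T y >= c,  y >= 0.

So the dual LP is:
  minimize  10y1 + 4y2 + 15y3
  subject to:
    y1 + 3y3 >= 1
    y2 + 2y3 >= 4
    y1, y2, y3 >= 0

Solving the primal: x* = (2.3333, 4).
  primal value c^T x* = 18.3333.
Solving the dual: y* = (0, 3.3333, 0.3333).
  dual value b^T y* = 18.3333.
Strong duality: c^T x* = b^T y*. Confirmed.

18.3333


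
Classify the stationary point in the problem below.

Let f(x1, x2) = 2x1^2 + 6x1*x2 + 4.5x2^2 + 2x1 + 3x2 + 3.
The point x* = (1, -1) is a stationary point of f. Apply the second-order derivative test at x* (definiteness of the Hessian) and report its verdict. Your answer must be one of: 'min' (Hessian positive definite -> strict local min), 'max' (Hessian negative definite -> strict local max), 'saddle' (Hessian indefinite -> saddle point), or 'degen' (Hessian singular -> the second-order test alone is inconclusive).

Compute the Hessian H = grad^2 f:
  H = [[4, 6], [6, 9]]
Verify stationarity: grad f(x*) = H x* + g = (0, 0).
Eigenvalues of H: 0, 13.
H has a zero eigenvalue (singular; positive semidefinite but not definite), so H is neither positive definite, negative definite, nor indefinite. The second-order test alone is inconclusive -> degen.
(Indeed, f is constant along the null direction of H through x*, so x* is not a strict local extremum.)

degen


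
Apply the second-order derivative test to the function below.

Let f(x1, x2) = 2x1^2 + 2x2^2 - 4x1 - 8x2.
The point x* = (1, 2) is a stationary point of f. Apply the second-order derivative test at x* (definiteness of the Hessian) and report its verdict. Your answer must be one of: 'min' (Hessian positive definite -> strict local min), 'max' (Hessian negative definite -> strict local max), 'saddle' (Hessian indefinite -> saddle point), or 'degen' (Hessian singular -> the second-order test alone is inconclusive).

Compute the Hessian H = grad^2 f:
  H = [[4, 0], [0, 4]]
Verify stationarity: grad f(x*) = H x* + g = (0, 0).
Eigenvalues of H: 4, 4.
Both eigenvalues > 0, so H is positive definite -> x* is a strict local min.

min


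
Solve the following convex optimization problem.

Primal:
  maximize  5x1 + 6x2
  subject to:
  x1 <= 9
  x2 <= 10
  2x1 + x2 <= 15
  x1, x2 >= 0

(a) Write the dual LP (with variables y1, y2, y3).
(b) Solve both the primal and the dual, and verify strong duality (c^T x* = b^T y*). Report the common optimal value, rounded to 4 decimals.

The standard primal-dual pair for 'max c^T x s.t. A x <= b, x >= 0' is:
  Dual:  min b^T y  s.t.  A^T y >= c,  y >= 0.

So the dual LP is:
  minimize  9y1 + 10y2 + 15y3
  subject to:
    y1 + 2y3 >= 5
    y2 + y3 >= 6
    y1, y2, y3 >= 0

Solving the primal: x* = (2.5, 10).
  primal value c^T x* = 72.5.
Solving the dual: y* = (0, 3.5, 2.5).
  dual value b^T y* = 72.5.
Strong duality: c^T x* = b^T y*. Confirmed.

72.5


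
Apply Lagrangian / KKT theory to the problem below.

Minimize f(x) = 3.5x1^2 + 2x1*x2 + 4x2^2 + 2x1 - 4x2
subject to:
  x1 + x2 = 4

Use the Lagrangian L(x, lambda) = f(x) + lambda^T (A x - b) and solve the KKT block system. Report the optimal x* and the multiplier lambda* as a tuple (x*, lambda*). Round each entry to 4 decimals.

Form the Lagrangian:
  L(x, lambda) = (1/2) x^T Q x + c^T x + lambda^T (A x - b)
Stationarity (grad_x L = 0): Q x + c + A^T lambda = 0.
Primal feasibility: A x = b.

This gives the KKT block system:
  [ Q   A^T ] [ x     ]   [-c ]
  [ A    0  ] [ lambda ] = [ b ]

Solving the linear system:
  x*      = (1.6364, 2.3636)
  lambda* = (-18.1818)
  f(x*)   = 33.2727

x* = (1.6364, 2.3636), lambda* = (-18.1818)


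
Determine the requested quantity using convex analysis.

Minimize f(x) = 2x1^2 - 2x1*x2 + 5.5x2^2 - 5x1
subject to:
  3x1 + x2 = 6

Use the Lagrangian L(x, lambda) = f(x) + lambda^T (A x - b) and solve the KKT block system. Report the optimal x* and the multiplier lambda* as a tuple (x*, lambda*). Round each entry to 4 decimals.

Form the Lagrangian:
  L(x, lambda) = (1/2) x^T Q x + c^T x + lambda^T (A x - b)
Stationarity (grad_x L = 0): Q x + c + A^T lambda = 0.
Primal feasibility: A x = b.

This gives the KKT block system:
  [ Q   A^T ] [ x     ]   [-c ]
  [ A    0  ] [ lambda ] = [ b ]

Solving the linear system:
  x*      = (1.8696, 0.3913)
  lambda* = (-0.5652)
  f(x*)   = -2.9783

x* = (1.8696, 0.3913), lambda* = (-0.5652)


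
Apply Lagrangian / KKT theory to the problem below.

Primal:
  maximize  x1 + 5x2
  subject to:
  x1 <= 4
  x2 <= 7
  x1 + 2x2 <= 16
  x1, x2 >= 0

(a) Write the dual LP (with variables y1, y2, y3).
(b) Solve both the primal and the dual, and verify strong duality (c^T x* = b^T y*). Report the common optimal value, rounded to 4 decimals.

The standard primal-dual pair for 'max c^T x s.t. A x <= b, x >= 0' is:
  Dual:  min b^T y  s.t.  A^T y >= c,  y >= 0.

So the dual LP is:
  minimize  4y1 + 7y2 + 16y3
  subject to:
    y1 + y3 >= 1
    y2 + 2y3 >= 5
    y1, y2, y3 >= 0

Solving the primal: x* = (2, 7).
  primal value c^T x* = 37.
Solving the dual: y* = (0, 3, 1).
  dual value b^T y* = 37.
Strong duality: c^T x* = b^T y*. Confirmed.

37


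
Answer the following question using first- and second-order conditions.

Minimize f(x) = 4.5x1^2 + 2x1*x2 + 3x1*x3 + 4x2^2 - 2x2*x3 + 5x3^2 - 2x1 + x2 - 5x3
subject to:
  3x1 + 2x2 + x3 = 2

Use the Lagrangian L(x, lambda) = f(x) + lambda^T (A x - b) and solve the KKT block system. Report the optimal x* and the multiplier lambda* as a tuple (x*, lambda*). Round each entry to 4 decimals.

Form the Lagrangian:
  L(x, lambda) = (1/2) x^T Q x + c^T x + lambda^T (A x - b)
Stationarity (grad_x L = 0): Q x + c + A^T lambda = 0.
Primal feasibility: A x = b.

This gives the KKT block system:
  [ Q   A^T ] [ x     ]   [-c ]
  [ A    0  ] [ lambda ] = [ b ]

Solving the linear system:
  x*      = (0.3613, 0.1893, 0.5376)
  lambda* = (-1.0809)
  f(x*)   = -0.5296

x* = (0.3613, 0.1893, 0.5376), lambda* = (-1.0809)


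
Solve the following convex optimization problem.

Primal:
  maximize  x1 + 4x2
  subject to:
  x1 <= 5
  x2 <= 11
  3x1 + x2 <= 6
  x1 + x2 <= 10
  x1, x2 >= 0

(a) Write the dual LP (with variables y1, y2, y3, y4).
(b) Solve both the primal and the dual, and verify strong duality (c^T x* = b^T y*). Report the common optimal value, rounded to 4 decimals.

The standard primal-dual pair for 'max c^T x s.t. A x <= b, x >= 0' is:
  Dual:  min b^T y  s.t.  A^T y >= c,  y >= 0.

So the dual LP is:
  minimize  5y1 + 11y2 + 6y3 + 10y4
  subject to:
    y1 + 3y3 + y4 >= 1
    y2 + y3 + y4 >= 4
    y1, y2, y3, y4 >= 0

Solving the primal: x* = (0, 6).
  primal value c^T x* = 24.
Solving the dual: y* = (0, 0, 4, 0).
  dual value b^T y* = 24.
Strong duality: c^T x* = b^T y*. Confirmed.

24


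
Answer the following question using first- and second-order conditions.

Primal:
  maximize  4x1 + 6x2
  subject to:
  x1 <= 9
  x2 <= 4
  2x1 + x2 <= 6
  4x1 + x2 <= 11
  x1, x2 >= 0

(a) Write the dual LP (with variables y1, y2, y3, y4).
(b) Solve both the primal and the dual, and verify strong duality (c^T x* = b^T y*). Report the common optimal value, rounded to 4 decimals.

The standard primal-dual pair for 'max c^T x s.t. A x <= b, x >= 0' is:
  Dual:  min b^T y  s.t.  A^T y >= c,  y >= 0.

So the dual LP is:
  minimize  9y1 + 4y2 + 6y3 + 11y4
  subject to:
    y1 + 2y3 + 4y4 >= 4
    y2 + y3 + y4 >= 6
    y1, y2, y3, y4 >= 0

Solving the primal: x* = (1, 4).
  primal value c^T x* = 28.
Solving the dual: y* = (0, 4, 2, 0).
  dual value b^T y* = 28.
Strong duality: c^T x* = b^T y*. Confirmed.

28


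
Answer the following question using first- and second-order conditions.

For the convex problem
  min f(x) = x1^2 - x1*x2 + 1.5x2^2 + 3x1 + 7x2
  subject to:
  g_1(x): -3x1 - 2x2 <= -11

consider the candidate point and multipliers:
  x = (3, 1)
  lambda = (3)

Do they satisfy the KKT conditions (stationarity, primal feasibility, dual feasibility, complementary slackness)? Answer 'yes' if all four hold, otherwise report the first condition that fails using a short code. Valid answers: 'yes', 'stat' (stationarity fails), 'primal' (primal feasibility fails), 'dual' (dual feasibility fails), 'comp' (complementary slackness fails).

Gradient of f: grad f(x) = Q x + c = (8, 7)
Constraint values g_i(x) = a_i^T x - b_i:
  g_1((3, 1)) = 0
Stationarity residual: grad f(x) + sum_i lambda_i a_i = (-1, 1)
  -> stationarity FAILS
Primal feasibility (all g_i <= 0): OK
Dual feasibility (all lambda_i >= 0): OK
Complementary slackness (lambda_i * g_i(x) = 0 for all i): OK

Verdict: the first failing condition is stationarity -> stat.

stat


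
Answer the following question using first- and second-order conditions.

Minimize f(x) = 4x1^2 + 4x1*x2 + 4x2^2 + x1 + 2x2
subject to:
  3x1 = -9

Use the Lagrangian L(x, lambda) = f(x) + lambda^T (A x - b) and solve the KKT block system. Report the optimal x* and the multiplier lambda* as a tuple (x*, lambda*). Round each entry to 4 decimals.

Form the Lagrangian:
  L(x, lambda) = (1/2) x^T Q x + c^T x + lambda^T (A x - b)
Stationarity (grad_x L = 0): Q x + c + A^T lambda = 0.
Primal feasibility: A x = b.

This gives the KKT block system:
  [ Q   A^T ] [ x     ]   [-c ]
  [ A    0  ] [ lambda ] = [ b ]

Solving the linear system:
  x*      = (-3, 1.25)
  lambda* = (6)
  f(x*)   = 26.75

x* = (-3, 1.25), lambda* = (6)


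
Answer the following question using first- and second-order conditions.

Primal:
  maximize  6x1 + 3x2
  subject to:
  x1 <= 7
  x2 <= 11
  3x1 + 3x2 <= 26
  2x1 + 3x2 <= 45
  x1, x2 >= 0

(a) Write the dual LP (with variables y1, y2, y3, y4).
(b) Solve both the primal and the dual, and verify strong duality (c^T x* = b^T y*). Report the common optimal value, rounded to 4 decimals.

The standard primal-dual pair for 'max c^T x s.t. A x <= b, x >= 0' is:
  Dual:  min b^T y  s.t.  A^T y >= c,  y >= 0.

So the dual LP is:
  minimize  7y1 + 11y2 + 26y3 + 45y4
  subject to:
    y1 + 3y3 + 2y4 >= 6
    y2 + 3y3 + 3y4 >= 3
    y1, y2, y3, y4 >= 0

Solving the primal: x* = (7, 1.6667).
  primal value c^T x* = 47.
Solving the dual: y* = (3, 0, 1, 0).
  dual value b^T y* = 47.
Strong duality: c^T x* = b^T y*. Confirmed.

47


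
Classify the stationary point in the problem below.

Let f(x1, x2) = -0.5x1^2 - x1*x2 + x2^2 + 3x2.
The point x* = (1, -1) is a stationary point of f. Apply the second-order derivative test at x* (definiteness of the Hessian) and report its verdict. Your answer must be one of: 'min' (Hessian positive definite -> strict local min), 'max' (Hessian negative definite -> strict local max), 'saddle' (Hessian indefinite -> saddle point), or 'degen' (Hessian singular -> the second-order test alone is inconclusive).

Compute the Hessian H = grad^2 f:
  H = [[-1, -1], [-1, 2]]
Verify stationarity: grad f(x*) = H x* + g = (0, 0).
Eigenvalues of H: -1.3028, 2.3028.
Eigenvalues have mixed signs, so H is indefinite -> x* is a saddle point.

saddle


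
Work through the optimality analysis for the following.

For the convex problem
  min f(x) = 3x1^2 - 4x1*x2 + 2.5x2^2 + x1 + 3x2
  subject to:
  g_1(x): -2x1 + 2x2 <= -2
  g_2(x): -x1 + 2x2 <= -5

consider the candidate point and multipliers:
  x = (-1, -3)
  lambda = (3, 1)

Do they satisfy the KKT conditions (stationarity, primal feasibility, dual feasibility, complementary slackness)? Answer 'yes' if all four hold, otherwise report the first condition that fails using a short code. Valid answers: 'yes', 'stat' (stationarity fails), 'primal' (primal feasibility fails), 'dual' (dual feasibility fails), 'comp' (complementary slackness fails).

Gradient of f: grad f(x) = Q x + c = (7, -8)
Constraint values g_i(x) = a_i^T x - b_i:
  g_1((-1, -3)) = -2
  g_2((-1, -3)) = 0
Stationarity residual: grad f(x) + sum_i lambda_i a_i = (0, 0)
  -> stationarity OK
Primal feasibility (all g_i <= 0): OK
Dual feasibility (all lambda_i >= 0): OK
Complementary slackness (lambda_i * g_i(x) = 0 for all i): FAILS

Verdict: the first failing condition is complementary_slackness -> comp.

comp


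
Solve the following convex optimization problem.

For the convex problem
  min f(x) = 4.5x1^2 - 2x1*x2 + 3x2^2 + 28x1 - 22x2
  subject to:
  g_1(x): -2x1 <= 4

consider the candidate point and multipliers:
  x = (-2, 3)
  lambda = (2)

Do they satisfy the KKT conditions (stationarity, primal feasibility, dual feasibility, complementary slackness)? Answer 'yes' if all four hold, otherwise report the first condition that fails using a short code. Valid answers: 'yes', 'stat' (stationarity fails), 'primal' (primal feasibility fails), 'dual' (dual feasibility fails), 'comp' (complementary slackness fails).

Gradient of f: grad f(x) = Q x + c = (4, 0)
Constraint values g_i(x) = a_i^T x - b_i:
  g_1((-2, 3)) = 0
Stationarity residual: grad f(x) + sum_i lambda_i a_i = (0, 0)
  -> stationarity OK
Primal feasibility (all g_i <= 0): OK
Dual feasibility (all lambda_i >= 0): OK
Complementary slackness (lambda_i * g_i(x) = 0 for all i): OK

Verdict: yes, KKT holds.

yes


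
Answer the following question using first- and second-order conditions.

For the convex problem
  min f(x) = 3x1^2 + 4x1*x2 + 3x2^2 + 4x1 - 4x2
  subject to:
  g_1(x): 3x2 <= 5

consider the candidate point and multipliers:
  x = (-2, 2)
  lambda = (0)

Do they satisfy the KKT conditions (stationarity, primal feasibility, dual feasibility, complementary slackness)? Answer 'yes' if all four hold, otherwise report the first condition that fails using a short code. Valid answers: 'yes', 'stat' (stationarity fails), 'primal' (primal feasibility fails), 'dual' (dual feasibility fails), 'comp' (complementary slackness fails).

Gradient of f: grad f(x) = Q x + c = (0, 0)
Constraint values g_i(x) = a_i^T x - b_i:
  g_1((-2, 2)) = 1
Stationarity residual: grad f(x) + sum_i lambda_i a_i = (0, 0)
  -> stationarity OK
Primal feasibility (all g_i <= 0): FAILS
Dual feasibility (all lambda_i >= 0): OK
Complementary slackness (lambda_i * g_i(x) = 0 for all i): OK

Verdict: the first failing condition is primal_feasibility -> primal.

primal


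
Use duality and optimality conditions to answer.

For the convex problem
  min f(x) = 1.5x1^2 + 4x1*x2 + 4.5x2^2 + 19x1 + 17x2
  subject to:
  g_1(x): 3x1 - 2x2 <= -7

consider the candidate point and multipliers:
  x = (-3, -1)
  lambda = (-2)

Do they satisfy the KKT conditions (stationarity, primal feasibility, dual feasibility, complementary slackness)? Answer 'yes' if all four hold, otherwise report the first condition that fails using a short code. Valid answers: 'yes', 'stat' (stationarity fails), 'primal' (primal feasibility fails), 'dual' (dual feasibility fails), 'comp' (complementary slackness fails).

Gradient of f: grad f(x) = Q x + c = (6, -4)
Constraint values g_i(x) = a_i^T x - b_i:
  g_1((-3, -1)) = 0
Stationarity residual: grad f(x) + sum_i lambda_i a_i = (0, 0)
  -> stationarity OK
Primal feasibility (all g_i <= 0): OK
Dual feasibility (all lambda_i >= 0): FAILS
Complementary slackness (lambda_i * g_i(x) = 0 for all i): OK

Verdict: the first failing condition is dual_feasibility -> dual.

dual


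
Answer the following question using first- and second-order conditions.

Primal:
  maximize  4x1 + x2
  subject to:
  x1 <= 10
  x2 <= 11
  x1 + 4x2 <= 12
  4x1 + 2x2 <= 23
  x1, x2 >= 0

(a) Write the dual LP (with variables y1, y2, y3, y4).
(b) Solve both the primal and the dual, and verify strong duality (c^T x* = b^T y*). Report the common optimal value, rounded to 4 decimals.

The standard primal-dual pair for 'max c^T x s.t. A x <= b, x >= 0' is:
  Dual:  min b^T y  s.t.  A^T y >= c,  y >= 0.

So the dual LP is:
  minimize  10y1 + 11y2 + 12y3 + 23y4
  subject to:
    y1 + y3 + 4y4 >= 4
    y2 + 4y3 + 2y4 >= 1
    y1, y2, y3, y4 >= 0

Solving the primal: x* = (5.75, 0).
  primal value c^T x* = 23.
Solving the dual: y* = (0, 0, 0, 1).
  dual value b^T y* = 23.
Strong duality: c^T x* = b^T y*. Confirmed.

23


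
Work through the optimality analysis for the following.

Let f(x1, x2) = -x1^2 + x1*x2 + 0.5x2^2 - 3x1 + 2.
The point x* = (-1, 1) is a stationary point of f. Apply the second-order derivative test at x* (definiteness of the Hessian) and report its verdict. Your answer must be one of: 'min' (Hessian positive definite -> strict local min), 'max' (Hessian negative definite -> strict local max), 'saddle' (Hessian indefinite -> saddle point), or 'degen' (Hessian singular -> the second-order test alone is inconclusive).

Compute the Hessian H = grad^2 f:
  H = [[-2, 1], [1, 1]]
Verify stationarity: grad f(x*) = H x* + g = (0, 0).
Eigenvalues of H: -2.3028, 1.3028.
Eigenvalues have mixed signs, so H is indefinite -> x* is a saddle point.

saddle


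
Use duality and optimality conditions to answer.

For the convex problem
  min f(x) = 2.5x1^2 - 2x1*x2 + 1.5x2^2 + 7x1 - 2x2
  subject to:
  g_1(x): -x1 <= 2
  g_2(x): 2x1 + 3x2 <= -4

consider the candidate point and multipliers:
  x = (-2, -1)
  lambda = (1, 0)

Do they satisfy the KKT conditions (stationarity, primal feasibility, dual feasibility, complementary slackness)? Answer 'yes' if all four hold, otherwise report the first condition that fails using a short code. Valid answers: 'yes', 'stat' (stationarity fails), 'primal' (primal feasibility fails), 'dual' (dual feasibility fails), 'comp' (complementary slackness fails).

Gradient of f: grad f(x) = Q x + c = (-1, -1)
Constraint values g_i(x) = a_i^T x - b_i:
  g_1((-2, -1)) = 0
  g_2((-2, -1)) = -3
Stationarity residual: grad f(x) + sum_i lambda_i a_i = (-2, -1)
  -> stationarity FAILS
Primal feasibility (all g_i <= 0): OK
Dual feasibility (all lambda_i >= 0): OK
Complementary slackness (lambda_i * g_i(x) = 0 for all i): OK

Verdict: the first failing condition is stationarity -> stat.

stat


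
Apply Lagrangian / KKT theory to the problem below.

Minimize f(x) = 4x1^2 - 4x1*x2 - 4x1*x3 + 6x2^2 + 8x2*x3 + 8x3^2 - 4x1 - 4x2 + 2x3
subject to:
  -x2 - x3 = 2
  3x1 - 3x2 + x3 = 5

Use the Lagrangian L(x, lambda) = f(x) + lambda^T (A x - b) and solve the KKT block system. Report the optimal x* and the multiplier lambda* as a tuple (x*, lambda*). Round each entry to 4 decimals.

Form the Lagrangian:
  L(x, lambda) = (1/2) x^T Q x + c^T x + lambda^T (A x - b)
Stationarity (grad_x L = 0): Q x + c + A^T lambda = 0.
Primal feasibility: A x = b.

This gives the KKT block system:
  [ Q   A^T ] [ x     ]   [-c ]
  [ A    0  ] [ lambda ] = [ b ]

Solving the linear system:
  x*      = (0.2881, -1.5339, -0.4661)
  lambda* = (-20.9831, -2.1017)
  f(x*)   = 28.2627

x* = (0.2881, -1.5339, -0.4661), lambda* = (-20.9831, -2.1017)


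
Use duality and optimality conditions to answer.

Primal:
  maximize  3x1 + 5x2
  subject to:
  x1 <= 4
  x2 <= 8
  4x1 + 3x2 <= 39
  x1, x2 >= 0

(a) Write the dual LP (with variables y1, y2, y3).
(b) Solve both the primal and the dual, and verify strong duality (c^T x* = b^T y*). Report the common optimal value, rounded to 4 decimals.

The standard primal-dual pair for 'max c^T x s.t. A x <= b, x >= 0' is:
  Dual:  min b^T y  s.t.  A^T y >= c,  y >= 0.

So the dual LP is:
  minimize  4y1 + 8y2 + 39y3
  subject to:
    y1 + 4y3 >= 3
    y2 + 3y3 >= 5
    y1, y2, y3 >= 0

Solving the primal: x* = (3.75, 8).
  primal value c^T x* = 51.25.
Solving the dual: y* = (0, 2.75, 0.75).
  dual value b^T y* = 51.25.
Strong duality: c^T x* = b^T y*. Confirmed.

51.25


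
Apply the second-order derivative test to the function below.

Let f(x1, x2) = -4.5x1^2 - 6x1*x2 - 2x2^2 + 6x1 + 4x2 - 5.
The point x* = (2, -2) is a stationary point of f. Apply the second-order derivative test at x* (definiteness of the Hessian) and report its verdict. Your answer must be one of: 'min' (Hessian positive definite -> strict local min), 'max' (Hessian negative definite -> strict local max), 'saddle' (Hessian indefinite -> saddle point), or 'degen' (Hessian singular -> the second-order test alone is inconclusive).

Compute the Hessian H = grad^2 f:
  H = [[-9, -6], [-6, -4]]
Verify stationarity: grad f(x*) = H x* + g = (0, 0).
Eigenvalues of H: -13, 0.
H has a zero eigenvalue (singular; negative semidefinite but not definite), so H is neither positive definite, negative definite, nor indefinite. The second-order test alone is inconclusive -> degen.
(Indeed, f is constant along the null direction of H through x*, so x* is not a strict local extremum.)

degen


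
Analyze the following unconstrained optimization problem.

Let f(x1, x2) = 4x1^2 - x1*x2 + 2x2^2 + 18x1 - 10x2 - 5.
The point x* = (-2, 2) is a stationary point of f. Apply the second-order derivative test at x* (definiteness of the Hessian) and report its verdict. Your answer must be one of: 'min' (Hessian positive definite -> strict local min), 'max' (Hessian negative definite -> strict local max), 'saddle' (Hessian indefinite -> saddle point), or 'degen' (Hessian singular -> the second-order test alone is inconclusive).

Compute the Hessian H = grad^2 f:
  H = [[8, -1], [-1, 4]]
Verify stationarity: grad f(x*) = H x* + g = (0, 0).
Eigenvalues of H: 3.7639, 8.2361.
Both eigenvalues > 0, so H is positive definite -> x* is a strict local min.

min


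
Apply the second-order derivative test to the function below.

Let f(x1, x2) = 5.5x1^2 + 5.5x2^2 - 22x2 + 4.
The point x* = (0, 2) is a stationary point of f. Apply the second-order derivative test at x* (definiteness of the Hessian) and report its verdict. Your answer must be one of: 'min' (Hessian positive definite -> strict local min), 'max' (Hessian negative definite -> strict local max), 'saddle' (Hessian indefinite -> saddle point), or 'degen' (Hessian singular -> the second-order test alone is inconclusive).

Compute the Hessian H = grad^2 f:
  H = [[11, 0], [0, 11]]
Verify stationarity: grad f(x*) = H x* + g = (0, 0).
Eigenvalues of H: 11, 11.
Both eigenvalues > 0, so H is positive definite -> x* is a strict local min.

min


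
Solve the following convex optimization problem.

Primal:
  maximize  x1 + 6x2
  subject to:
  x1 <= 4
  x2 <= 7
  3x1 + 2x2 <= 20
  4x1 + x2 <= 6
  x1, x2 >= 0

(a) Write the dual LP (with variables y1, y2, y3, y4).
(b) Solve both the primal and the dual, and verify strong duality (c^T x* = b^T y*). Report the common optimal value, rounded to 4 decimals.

The standard primal-dual pair for 'max c^T x s.t. A x <= b, x >= 0' is:
  Dual:  min b^T y  s.t.  A^T y >= c,  y >= 0.

So the dual LP is:
  minimize  4y1 + 7y2 + 20y3 + 6y4
  subject to:
    y1 + 3y3 + 4y4 >= 1
    y2 + 2y3 + y4 >= 6
    y1, y2, y3, y4 >= 0

Solving the primal: x* = (0, 6).
  primal value c^T x* = 36.
Solving the dual: y* = (0, 0, 0, 6).
  dual value b^T y* = 36.
Strong duality: c^T x* = b^T y*. Confirmed.

36


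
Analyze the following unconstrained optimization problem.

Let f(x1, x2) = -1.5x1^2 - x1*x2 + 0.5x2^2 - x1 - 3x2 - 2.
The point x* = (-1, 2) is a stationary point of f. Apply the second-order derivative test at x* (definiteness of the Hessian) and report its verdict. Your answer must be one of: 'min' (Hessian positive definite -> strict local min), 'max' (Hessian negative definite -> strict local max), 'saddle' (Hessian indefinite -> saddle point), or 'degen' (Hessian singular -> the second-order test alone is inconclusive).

Compute the Hessian H = grad^2 f:
  H = [[-3, -1], [-1, 1]]
Verify stationarity: grad f(x*) = H x* + g = (0, 0).
Eigenvalues of H: -3.2361, 1.2361.
Eigenvalues have mixed signs, so H is indefinite -> x* is a saddle point.

saddle


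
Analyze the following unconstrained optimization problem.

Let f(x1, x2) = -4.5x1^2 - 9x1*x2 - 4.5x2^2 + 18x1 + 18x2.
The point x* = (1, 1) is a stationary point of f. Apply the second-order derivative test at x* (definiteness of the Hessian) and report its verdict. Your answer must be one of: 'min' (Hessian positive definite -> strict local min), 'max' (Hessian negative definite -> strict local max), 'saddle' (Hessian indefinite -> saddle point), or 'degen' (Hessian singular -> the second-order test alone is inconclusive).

Compute the Hessian H = grad^2 f:
  H = [[-9, -9], [-9, -9]]
Verify stationarity: grad f(x*) = H x* + g = (0, 0).
Eigenvalues of H: -18, 0.
H has a zero eigenvalue (singular; negative semidefinite but not definite), so H is neither positive definite, negative definite, nor indefinite. The second-order test alone is inconclusive -> degen.
(Indeed, f is constant along the null direction of H through x*, so x* is not a strict local extremum.)

degen


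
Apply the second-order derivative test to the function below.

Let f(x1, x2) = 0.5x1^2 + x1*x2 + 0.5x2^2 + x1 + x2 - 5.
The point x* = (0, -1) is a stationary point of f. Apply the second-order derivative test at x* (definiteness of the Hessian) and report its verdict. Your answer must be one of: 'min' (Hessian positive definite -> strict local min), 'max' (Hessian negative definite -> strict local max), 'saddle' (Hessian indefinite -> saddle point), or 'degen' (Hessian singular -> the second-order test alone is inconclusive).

Compute the Hessian H = grad^2 f:
  H = [[1, 1], [1, 1]]
Verify stationarity: grad f(x*) = H x* + g = (0, 0).
Eigenvalues of H: 0, 2.
H has a zero eigenvalue (singular; positive semidefinite but not definite), so H is neither positive definite, negative definite, nor indefinite. The second-order test alone is inconclusive -> degen.
(Indeed, f is constant along the null direction of H through x*, so x* is not a strict local extremum.)

degen


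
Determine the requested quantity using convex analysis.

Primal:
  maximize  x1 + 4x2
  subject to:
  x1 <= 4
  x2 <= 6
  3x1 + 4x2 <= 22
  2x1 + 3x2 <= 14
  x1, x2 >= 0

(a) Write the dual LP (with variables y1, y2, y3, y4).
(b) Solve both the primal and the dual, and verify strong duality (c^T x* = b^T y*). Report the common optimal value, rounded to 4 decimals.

The standard primal-dual pair for 'max c^T x s.t. A x <= b, x >= 0' is:
  Dual:  min b^T y  s.t.  A^T y >= c,  y >= 0.

So the dual LP is:
  minimize  4y1 + 6y2 + 22y3 + 14y4
  subject to:
    y1 + 3y3 + 2y4 >= 1
    y2 + 4y3 + 3y4 >= 4
    y1, y2, y3, y4 >= 0

Solving the primal: x* = (0, 4.6667).
  primal value c^T x* = 18.6667.
Solving the dual: y* = (0, 0, 0, 1.3333).
  dual value b^T y* = 18.6667.
Strong duality: c^T x* = b^T y*. Confirmed.

18.6667


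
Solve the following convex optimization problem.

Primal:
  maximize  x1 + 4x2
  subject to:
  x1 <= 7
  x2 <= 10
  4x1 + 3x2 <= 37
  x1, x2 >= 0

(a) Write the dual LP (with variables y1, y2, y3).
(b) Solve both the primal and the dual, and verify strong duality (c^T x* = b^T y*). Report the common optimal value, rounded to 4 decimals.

The standard primal-dual pair for 'max c^T x s.t. A x <= b, x >= 0' is:
  Dual:  min b^T y  s.t.  A^T y >= c,  y >= 0.

So the dual LP is:
  minimize  7y1 + 10y2 + 37y3
  subject to:
    y1 + 4y3 >= 1
    y2 + 3y3 >= 4
    y1, y2, y3 >= 0

Solving the primal: x* = (1.75, 10).
  primal value c^T x* = 41.75.
Solving the dual: y* = (0, 3.25, 0.25).
  dual value b^T y* = 41.75.
Strong duality: c^T x* = b^T y*. Confirmed.

41.75


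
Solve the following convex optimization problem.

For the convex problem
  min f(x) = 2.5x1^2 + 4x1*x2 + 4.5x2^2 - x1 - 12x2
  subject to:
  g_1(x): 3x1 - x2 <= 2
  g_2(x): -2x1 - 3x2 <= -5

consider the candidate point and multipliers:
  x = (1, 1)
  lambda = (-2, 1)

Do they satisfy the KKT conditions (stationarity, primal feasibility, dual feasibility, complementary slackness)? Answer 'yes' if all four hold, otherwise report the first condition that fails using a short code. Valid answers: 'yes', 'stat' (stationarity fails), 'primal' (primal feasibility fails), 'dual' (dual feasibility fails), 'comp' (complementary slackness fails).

Gradient of f: grad f(x) = Q x + c = (8, 1)
Constraint values g_i(x) = a_i^T x - b_i:
  g_1((1, 1)) = 0
  g_2((1, 1)) = 0
Stationarity residual: grad f(x) + sum_i lambda_i a_i = (0, 0)
  -> stationarity OK
Primal feasibility (all g_i <= 0): OK
Dual feasibility (all lambda_i >= 0): FAILS
Complementary slackness (lambda_i * g_i(x) = 0 for all i): OK

Verdict: the first failing condition is dual_feasibility -> dual.

dual


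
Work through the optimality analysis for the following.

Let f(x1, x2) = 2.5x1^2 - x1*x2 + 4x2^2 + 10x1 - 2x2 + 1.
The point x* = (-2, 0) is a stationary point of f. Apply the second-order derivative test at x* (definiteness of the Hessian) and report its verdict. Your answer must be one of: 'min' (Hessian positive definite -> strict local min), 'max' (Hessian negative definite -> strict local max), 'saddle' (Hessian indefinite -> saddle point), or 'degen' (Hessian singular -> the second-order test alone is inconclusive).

Compute the Hessian H = grad^2 f:
  H = [[5, -1], [-1, 8]]
Verify stationarity: grad f(x*) = H x* + g = (0, 0).
Eigenvalues of H: 4.6972, 8.3028.
Both eigenvalues > 0, so H is positive definite -> x* is a strict local min.

min


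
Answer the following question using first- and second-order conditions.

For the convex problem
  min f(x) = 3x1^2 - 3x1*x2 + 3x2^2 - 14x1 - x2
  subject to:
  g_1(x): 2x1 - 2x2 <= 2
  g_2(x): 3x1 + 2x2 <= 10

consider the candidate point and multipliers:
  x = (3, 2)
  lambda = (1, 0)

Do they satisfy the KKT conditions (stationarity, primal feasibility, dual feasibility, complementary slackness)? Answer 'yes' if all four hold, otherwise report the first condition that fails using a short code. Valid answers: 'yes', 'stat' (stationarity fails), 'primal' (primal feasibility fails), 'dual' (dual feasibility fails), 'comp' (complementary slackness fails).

Gradient of f: grad f(x) = Q x + c = (-2, 2)
Constraint values g_i(x) = a_i^T x - b_i:
  g_1((3, 2)) = 0
  g_2((3, 2)) = 3
Stationarity residual: grad f(x) + sum_i lambda_i a_i = (0, 0)
  -> stationarity OK
Primal feasibility (all g_i <= 0): FAILS
Dual feasibility (all lambda_i >= 0): OK
Complementary slackness (lambda_i * g_i(x) = 0 for all i): OK

Verdict: the first failing condition is primal_feasibility -> primal.

primal


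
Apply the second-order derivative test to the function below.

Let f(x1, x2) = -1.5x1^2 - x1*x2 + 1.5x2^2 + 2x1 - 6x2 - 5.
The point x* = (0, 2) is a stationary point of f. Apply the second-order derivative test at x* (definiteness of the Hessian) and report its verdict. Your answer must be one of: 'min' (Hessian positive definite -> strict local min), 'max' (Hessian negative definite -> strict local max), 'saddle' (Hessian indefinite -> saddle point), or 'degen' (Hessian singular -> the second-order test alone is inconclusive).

Compute the Hessian H = grad^2 f:
  H = [[-3, -1], [-1, 3]]
Verify stationarity: grad f(x*) = H x* + g = (0, 0).
Eigenvalues of H: -3.1623, 3.1623.
Eigenvalues have mixed signs, so H is indefinite -> x* is a saddle point.

saddle


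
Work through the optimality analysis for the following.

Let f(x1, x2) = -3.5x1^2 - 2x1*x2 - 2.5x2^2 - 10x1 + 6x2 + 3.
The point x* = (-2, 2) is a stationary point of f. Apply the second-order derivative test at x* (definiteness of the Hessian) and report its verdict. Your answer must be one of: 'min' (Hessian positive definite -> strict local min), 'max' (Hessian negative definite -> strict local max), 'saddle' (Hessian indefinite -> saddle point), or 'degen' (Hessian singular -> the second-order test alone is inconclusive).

Compute the Hessian H = grad^2 f:
  H = [[-7, -2], [-2, -5]]
Verify stationarity: grad f(x*) = H x* + g = (0, 0).
Eigenvalues of H: -8.2361, -3.7639.
Both eigenvalues < 0, so H is negative definite -> x* is a strict local max.

max


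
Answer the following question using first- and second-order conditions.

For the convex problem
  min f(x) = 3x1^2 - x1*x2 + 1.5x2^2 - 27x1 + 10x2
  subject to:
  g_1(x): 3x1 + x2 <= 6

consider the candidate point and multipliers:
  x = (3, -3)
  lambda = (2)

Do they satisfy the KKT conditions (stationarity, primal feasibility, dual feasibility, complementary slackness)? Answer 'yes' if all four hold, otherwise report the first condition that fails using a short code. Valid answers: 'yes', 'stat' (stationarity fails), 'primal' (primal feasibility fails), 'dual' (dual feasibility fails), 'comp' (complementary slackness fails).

Gradient of f: grad f(x) = Q x + c = (-6, -2)
Constraint values g_i(x) = a_i^T x - b_i:
  g_1((3, -3)) = 0
Stationarity residual: grad f(x) + sum_i lambda_i a_i = (0, 0)
  -> stationarity OK
Primal feasibility (all g_i <= 0): OK
Dual feasibility (all lambda_i >= 0): OK
Complementary slackness (lambda_i * g_i(x) = 0 for all i): OK

Verdict: yes, KKT holds.

yes


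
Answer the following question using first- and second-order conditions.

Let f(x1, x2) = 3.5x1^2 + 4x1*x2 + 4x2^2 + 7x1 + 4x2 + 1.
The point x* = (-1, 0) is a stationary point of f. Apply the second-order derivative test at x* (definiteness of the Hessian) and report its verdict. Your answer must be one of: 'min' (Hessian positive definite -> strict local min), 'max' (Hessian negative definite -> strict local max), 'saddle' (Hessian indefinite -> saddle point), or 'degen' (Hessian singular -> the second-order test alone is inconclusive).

Compute the Hessian H = grad^2 f:
  H = [[7, 4], [4, 8]]
Verify stationarity: grad f(x*) = H x* + g = (0, 0).
Eigenvalues of H: 3.4689, 11.5311.
Both eigenvalues > 0, so H is positive definite -> x* is a strict local min.

min


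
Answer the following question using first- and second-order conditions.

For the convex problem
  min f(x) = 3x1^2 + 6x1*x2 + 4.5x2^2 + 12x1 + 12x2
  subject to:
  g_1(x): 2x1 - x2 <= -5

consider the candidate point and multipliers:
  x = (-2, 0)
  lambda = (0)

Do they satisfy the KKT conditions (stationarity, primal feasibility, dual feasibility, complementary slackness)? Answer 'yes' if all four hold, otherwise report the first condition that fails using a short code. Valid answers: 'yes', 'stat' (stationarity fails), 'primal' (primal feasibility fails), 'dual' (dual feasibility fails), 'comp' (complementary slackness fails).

Gradient of f: grad f(x) = Q x + c = (0, 0)
Constraint values g_i(x) = a_i^T x - b_i:
  g_1((-2, 0)) = 1
Stationarity residual: grad f(x) + sum_i lambda_i a_i = (0, 0)
  -> stationarity OK
Primal feasibility (all g_i <= 0): FAILS
Dual feasibility (all lambda_i >= 0): OK
Complementary slackness (lambda_i * g_i(x) = 0 for all i): OK

Verdict: the first failing condition is primal_feasibility -> primal.

primal


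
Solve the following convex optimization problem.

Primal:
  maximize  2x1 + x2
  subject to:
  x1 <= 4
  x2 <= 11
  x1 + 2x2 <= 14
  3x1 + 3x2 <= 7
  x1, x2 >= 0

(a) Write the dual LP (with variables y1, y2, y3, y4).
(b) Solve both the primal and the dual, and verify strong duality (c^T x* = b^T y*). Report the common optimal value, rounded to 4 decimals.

The standard primal-dual pair for 'max c^T x s.t. A x <= b, x >= 0' is:
  Dual:  min b^T y  s.t.  A^T y >= c,  y >= 0.

So the dual LP is:
  minimize  4y1 + 11y2 + 14y3 + 7y4
  subject to:
    y1 + y3 + 3y4 >= 2
    y2 + 2y3 + 3y4 >= 1
    y1, y2, y3, y4 >= 0

Solving the primal: x* = (2.3333, 0).
  primal value c^T x* = 4.6667.
Solving the dual: y* = (0, 0, 0, 0.6667).
  dual value b^T y* = 4.6667.
Strong duality: c^T x* = b^T y*. Confirmed.

4.6667


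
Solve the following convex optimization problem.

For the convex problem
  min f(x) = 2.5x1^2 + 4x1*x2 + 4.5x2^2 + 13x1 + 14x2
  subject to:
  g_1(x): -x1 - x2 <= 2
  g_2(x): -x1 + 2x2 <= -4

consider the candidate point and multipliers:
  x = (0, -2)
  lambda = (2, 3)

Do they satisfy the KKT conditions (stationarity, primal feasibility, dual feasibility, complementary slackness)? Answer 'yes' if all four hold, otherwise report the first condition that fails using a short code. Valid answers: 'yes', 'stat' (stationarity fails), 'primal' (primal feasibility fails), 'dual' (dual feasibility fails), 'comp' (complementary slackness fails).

Gradient of f: grad f(x) = Q x + c = (5, -4)
Constraint values g_i(x) = a_i^T x - b_i:
  g_1((0, -2)) = 0
  g_2((0, -2)) = 0
Stationarity residual: grad f(x) + sum_i lambda_i a_i = (0, 0)
  -> stationarity OK
Primal feasibility (all g_i <= 0): OK
Dual feasibility (all lambda_i >= 0): OK
Complementary slackness (lambda_i * g_i(x) = 0 for all i): OK

Verdict: yes, KKT holds.

yes


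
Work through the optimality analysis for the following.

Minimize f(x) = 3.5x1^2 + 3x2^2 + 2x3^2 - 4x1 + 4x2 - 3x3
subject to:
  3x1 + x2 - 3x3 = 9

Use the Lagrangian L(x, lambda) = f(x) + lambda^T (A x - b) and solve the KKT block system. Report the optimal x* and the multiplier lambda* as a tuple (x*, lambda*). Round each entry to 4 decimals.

Form the Lagrangian:
  L(x, lambda) = (1/2) x^T Q x + c^T x + lambda^T (A x - b)
Stationarity (grad_x L = 0): Q x + c + A^T lambda = 0.
Primal feasibility: A x = b.

This gives the KKT block system:
  [ Q   A^T ] [ x     ]   [-c ]
  [ A    0  ] [ lambda ] = [ b ]

Solving the linear system:
  x*      = (1.7524, -0.2074, -1.3167)
  lambda* = (-2.7556)
  f(x*)   = 10.4558

x* = (1.7524, -0.2074, -1.3167), lambda* = (-2.7556)


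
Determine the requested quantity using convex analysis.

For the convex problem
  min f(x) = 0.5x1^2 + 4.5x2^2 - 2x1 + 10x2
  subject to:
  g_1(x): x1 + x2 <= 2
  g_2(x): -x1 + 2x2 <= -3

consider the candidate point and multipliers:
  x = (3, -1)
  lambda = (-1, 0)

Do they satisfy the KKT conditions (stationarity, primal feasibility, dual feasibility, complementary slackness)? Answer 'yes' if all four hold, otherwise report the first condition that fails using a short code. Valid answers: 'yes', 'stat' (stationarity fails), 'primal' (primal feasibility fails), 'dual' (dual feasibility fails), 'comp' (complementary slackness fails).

Gradient of f: grad f(x) = Q x + c = (1, 1)
Constraint values g_i(x) = a_i^T x - b_i:
  g_1((3, -1)) = 0
  g_2((3, -1)) = -2
Stationarity residual: grad f(x) + sum_i lambda_i a_i = (0, 0)
  -> stationarity OK
Primal feasibility (all g_i <= 0): OK
Dual feasibility (all lambda_i >= 0): FAILS
Complementary slackness (lambda_i * g_i(x) = 0 for all i): OK

Verdict: the first failing condition is dual_feasibility -> dual.

dual


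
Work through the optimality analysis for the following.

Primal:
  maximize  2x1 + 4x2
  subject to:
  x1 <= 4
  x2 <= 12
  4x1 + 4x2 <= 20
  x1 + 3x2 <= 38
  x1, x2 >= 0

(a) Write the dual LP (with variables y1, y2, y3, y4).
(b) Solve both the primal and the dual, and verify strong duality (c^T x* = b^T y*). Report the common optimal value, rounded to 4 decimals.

The standard primal-dual pair for 'max c^T x s.t. A x <= b, x >= 0' is:
  Dual:  min b^T y  s.t.  A^T y >= c,  y >= 0.

So the dual LP is:
  minimize  4y1 + 12y2 + 20y3 + 38y4
  subject to:
    y1 + 4y3 + y4 >= 2
    y2 + 4y3 + 3y4 >= 4
    y1, y2, y3, y4 >= 0

Solving the primal: x* = (0, 5).
  primal value c^T x* = 20.
Solving the dual: y* = (0, 0, 1, 0).
  dual value b^T y* = 20.
Strong duality: c^T x* = b^T y*. Confirmed.

20


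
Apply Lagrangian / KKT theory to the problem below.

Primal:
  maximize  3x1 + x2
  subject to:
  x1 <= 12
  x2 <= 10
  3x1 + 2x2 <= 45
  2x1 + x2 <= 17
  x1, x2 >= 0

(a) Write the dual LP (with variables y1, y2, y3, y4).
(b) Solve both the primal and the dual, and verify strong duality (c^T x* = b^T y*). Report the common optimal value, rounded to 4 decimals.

The standard primal-dual pair for 'max c^T x s.t. A x <= b, x >= 0' is:
  Dual:  min b^T y  s.t.  A^T y >= c,  y >= 0.

So the dual LP is:
  minimize  12y1 + 10y2 + 45y3 + 17y4
  subject to:
    y1 + 3y3 + 2y4 >= 3
    y2 + 2y3 + y4 >= 1
    y1, y2, y3, y4 >= 0

Solving the primal: x* = (8.5, 0).
  primal value c^T x* = 25.5.
Solving the dual: y* = (0, 0, 0, 1.5).
  dual value b^T y* = 25.5.
Strong duality: c^T x* = b^T y*. Confirmed.

25.5
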